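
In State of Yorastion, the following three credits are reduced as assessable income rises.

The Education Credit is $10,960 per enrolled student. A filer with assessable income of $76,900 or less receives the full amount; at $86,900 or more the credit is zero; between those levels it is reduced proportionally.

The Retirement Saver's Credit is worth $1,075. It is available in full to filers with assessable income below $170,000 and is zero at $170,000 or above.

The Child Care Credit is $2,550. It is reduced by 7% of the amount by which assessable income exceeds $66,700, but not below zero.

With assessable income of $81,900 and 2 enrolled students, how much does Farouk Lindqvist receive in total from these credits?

$13,521

Education Credit: base = 2 × $10,960 = $21,920. $81,900 is $5,000 into a $10,000 phase-out range, leaving 5,000/10,000 of the credit: $21,920 × 5,000/10,000 = $10,960.
Retirement Saver's Credit: $81,900 is below the $170,000 cutoff, so the full $1,075 applies.
Child Care Credit: 7% of the $15,200 excess over $66,700 is $1,064; credit = $2,550 − $1,064 = $1,486.
Total: $10,960 + $1,075 + $1,486 = $13,521.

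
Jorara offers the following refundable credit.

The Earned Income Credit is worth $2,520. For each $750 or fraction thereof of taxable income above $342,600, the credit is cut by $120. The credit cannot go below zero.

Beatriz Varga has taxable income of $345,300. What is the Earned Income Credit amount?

Earned Income Credit: income exceeds $342,600 by $2,700, which is 4 full-or-partial $750 increments; reduction = 4 × $120 = $480, leaving $2,040.

$2,040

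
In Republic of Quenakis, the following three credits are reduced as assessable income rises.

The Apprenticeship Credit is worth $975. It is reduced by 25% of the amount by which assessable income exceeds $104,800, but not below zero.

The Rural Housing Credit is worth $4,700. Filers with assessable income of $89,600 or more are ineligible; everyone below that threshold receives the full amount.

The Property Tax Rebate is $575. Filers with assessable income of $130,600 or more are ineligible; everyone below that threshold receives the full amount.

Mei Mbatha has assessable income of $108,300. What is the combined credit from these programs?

Apprenticeship Credit: 25% of the $3,500 excess over $104,800 is $875; credit = $975 − $875 = $100.
Rural Housing Credit: $108,300 meets or exceeds the $89,600 cutoff, so the credit is $0.
Property Tax Rebate: $108,300 is below the $130,600 cutoff, so the full $575 applies.
Total: $100 + $0 + $575 = $675.

$675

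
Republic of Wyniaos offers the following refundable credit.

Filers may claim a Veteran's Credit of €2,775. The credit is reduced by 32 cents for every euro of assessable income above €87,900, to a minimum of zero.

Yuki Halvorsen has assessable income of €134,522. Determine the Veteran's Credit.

Veteran's Credit: 32% of the €46,622 excess over €87,900 is €14,919.04 ≥ base, so the credit is €0.

€0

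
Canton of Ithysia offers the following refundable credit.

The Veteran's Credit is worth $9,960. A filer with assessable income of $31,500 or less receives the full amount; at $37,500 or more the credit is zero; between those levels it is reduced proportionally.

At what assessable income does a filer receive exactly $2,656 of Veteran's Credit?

$2,656 is 2,656/9,960 of the full $9,960, so 7,304/9,960 of the $6,000 range has been used: income = $31,500 + $6,000 × 7,304/9,960 = $35,900.

$35,900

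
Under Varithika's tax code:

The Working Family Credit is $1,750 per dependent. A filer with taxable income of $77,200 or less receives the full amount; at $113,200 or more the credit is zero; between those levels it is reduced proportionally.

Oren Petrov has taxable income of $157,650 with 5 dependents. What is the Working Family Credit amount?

$0

Working Family Credit: base = 5 × $1,750 = $8,750. $157,650 is at or above $113,200, so the credit is $0.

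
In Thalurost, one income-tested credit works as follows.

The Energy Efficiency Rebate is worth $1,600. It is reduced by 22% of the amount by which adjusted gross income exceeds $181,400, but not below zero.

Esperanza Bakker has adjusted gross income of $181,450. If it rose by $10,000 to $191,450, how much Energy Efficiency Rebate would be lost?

$1,589

At $181,450 — 22% of the $50 excess over $181,400 is $11; credit = $1,600 − $11 = $1,589.
At $191,450 — 22% of the $10,050 excess over $181,400 is $2,211 ≥ base, so the credit is $0.
Lost: $1,589 − $0 = $1,589.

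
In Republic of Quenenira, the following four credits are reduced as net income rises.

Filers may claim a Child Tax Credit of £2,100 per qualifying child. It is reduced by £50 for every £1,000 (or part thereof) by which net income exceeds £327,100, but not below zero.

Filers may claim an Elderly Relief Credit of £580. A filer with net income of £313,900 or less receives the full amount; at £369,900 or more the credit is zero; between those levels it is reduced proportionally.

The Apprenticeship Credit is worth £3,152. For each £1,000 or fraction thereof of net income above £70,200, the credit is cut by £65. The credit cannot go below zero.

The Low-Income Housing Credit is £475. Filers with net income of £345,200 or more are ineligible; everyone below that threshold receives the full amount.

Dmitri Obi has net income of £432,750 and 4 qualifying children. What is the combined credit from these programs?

£3,100

Child Tax Credit: base = 4 × £2,100 = £8,400. income exceeds £327,100 by £105,650, which is 106 full-or-partial £1,000 increments; reduction = 106 × £50 = £5,300, leaving £3,100.
Elderly Relief Credit: £432,750 is at or above £369,900, so the credit is £0.
Apprenticeship Credit: income exceeds £70,200 by £362,550 → 363 increments × £65 = £23,595 ≥ base, so the credit is £0.
Low-Income Housing Credit: £432,750 meets or exceeds the £345,200 cutoff, so the credit is £0.
Total: £3,100 + £0 + £0 + £0 = £3,100.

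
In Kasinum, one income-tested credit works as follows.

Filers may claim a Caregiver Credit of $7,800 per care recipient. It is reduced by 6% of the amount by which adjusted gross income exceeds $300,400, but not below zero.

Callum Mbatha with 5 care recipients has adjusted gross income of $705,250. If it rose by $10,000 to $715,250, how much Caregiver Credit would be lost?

At $705,250 — base = 5 × $7,800 = $39,000. 6% of the $404,850 excess over $300,400 is $24,291; credit = $39,000 − $24,291 = $14,709.
At $715,250 — base = 5 × $7,800 = $39,000. 6% of the $414,850 excess over $300,400 is $24,891; credit = $39,000 − $24,891 = $14,109.
Lost: $14,709 − $14,109 = $600.

$600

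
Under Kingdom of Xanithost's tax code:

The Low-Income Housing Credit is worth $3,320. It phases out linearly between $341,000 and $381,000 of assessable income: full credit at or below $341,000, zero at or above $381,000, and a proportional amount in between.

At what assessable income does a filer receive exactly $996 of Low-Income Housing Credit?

$996 is 996/3,320 of the full $3,320, so 2,324/3,320 of the $40,000 range has been used: income = $341,000 + $40,000 × 2,324/3,320 = $369,000.

$369,000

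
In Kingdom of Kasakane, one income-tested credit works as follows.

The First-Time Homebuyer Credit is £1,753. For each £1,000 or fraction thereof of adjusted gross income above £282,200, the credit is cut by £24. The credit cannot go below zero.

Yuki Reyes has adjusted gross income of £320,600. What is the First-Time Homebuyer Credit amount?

£817

First-Time Homebuyer Credit: income exceeds £282,200 by £38,400, which is 39 full-or-partial £1,000 increments; reduction = 39 × £24 = £936, leaving £817.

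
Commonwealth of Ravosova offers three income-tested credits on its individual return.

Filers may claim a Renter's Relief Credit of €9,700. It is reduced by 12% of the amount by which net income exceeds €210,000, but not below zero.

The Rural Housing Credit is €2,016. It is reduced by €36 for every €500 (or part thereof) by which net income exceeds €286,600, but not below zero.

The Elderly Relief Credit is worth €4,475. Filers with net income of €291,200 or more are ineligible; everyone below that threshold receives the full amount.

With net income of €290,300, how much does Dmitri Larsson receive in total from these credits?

€6,267

Renter's Relief Credit: 12% of the €80,300 excess over €210,000 is €9,636; credit = €9,700 − €9,636 = €64.
Rural Housing Credit: income exceeds €286,600 by €3,700, which is 8 full-or-partial €500 increments; reduction = 8 × €36 = €288, leaving €1,728.
Elderly Relief Credit: €290,300 is below the €291,200 cutoff, so the full €4,475 applies.
Total: €64 + €1,728 + €4,475 = €6,267.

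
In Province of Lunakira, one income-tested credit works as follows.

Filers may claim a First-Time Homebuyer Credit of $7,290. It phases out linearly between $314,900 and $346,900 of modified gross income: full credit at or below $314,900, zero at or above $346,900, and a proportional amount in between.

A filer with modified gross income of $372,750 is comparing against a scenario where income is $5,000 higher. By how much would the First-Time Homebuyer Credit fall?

$0

At $372,750 — $372,750 is at or above $346,900, so the credit is $0.
At $377,750 — $377,750 is at or above $346,900, so the credit is $0.
Lost: $0 − $0 = $0.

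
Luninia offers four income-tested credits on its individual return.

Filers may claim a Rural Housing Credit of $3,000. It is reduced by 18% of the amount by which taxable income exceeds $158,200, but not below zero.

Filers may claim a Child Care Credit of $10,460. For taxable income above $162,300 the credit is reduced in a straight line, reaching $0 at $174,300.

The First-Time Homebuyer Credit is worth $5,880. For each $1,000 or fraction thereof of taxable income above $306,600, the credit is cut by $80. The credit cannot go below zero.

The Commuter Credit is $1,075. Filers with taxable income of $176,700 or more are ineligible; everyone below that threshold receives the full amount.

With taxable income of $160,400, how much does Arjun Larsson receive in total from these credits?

Rural Housing Credit: 18% of the $2,200 excess over $158,200 is $396; credit = $3,000 − $396 = $2,604.
Child Care Credit: $160,400 is at or below the $162,300 threshold, so the full $10,460 applies.
First-Time Homebuyer Credit: $160,400 is at or below the $306,600 threshold, so the full $5,880 applies.
Commuter Credit: $160,400 is below the $176,700 cutoff, so the full $1,075 applies.
Total: $2,604 + $10,460 + $5,880 + $1,075 = $20,019.

$20,019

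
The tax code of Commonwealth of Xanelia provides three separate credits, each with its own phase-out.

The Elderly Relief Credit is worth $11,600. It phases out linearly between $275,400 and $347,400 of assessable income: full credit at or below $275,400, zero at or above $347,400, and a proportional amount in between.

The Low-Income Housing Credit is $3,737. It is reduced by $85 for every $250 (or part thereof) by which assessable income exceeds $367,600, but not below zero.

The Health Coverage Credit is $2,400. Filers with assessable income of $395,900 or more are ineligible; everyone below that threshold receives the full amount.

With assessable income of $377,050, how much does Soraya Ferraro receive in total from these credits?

$2,907

Elderly Relief Credit: $377,050 is at or above $347,400, so the credit is $0.
Low-Income Housing Credit: income exceeds $367,600 by $9,450, which is 38 full-or-partial $250 increments; reduction = 38 × $85 = $3,230, leaving $507.
Health Coverage Credit: $377,050 is below the $395,900 cutoff, so the full $2,400 applies.
Total: $0 + $507 + $2,400 = $2,907.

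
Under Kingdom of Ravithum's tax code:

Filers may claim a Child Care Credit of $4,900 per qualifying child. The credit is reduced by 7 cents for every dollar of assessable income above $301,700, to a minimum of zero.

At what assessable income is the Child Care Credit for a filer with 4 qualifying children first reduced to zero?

$581,700

Full credit = 4 × $4,900 = $19,600.
The credit falls by 7% of each dollar above $301,700, so it reaches zero when the excess is $19,600 / 7% = $280,000: income = $301,700 + $280,000 = $581,700.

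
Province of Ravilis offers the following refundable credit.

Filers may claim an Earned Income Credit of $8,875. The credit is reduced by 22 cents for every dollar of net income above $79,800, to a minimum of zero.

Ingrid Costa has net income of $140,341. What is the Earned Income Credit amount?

$0

Earned Income Credit: 22% of the $60,541 excess over $79,800 is $13,319.02 ≥ base, so the credit is $0.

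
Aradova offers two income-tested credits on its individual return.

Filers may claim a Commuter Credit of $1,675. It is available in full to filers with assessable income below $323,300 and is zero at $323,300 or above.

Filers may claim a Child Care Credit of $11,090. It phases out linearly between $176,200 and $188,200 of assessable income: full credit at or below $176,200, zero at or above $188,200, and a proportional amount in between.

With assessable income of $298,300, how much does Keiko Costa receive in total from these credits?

Commuter Credit: $298,300 is below the $323,300 cutoff, so the full $1,675 applies.
Child Care Credit: $298,300 is at or above $188,200, so the credit is $0.
Total: $1,675 + $0 = $1,675.

$1,675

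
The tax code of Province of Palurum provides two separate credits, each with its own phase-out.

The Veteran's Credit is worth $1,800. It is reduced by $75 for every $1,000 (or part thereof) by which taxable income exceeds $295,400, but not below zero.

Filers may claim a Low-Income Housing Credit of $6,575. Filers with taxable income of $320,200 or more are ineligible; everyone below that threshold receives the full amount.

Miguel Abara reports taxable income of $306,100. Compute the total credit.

Veteran's Credit: income exceeds $295,400 by $10,700, which is 11 full-or-partial $1,000 increments; reduction = 11 × $75 = $825, leaving $975.
Low-Income Housing Credit: $306,100 is below the $320,200 cutoff, so the full $6,575 applies.
Total: $975 + $6,575 = $7,550.

$7,550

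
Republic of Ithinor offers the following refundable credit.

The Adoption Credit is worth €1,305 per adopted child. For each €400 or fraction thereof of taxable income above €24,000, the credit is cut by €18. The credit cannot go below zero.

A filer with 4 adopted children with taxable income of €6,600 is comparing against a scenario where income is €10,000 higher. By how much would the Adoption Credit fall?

At €6,600 — base = 4 × €1,305 = €5,220. €6,600 is at or below the €24,000 threshold, so the full €5,220 applies.
At €16,600 — base = 4 × €1,305 = €5,220. €16,600 is at or below the €24,000 threshold, so the full €5,220 applies.
Lost: €5,220 − €5,220 = €0.

€0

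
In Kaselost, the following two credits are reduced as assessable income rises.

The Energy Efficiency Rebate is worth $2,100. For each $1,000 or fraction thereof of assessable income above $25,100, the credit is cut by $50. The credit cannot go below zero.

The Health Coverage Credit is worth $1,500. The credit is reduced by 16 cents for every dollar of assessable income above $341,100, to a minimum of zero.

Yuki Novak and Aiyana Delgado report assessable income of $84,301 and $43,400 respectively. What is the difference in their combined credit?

Yuki ($84,301): Energy Efficiency Rebate: income exceeds $25,100 by $59,201 → 60 increments × $50 = $3,000 ≥ base, so the credit is $0. Health Coverage Credit: $84,301 is at or below the $341,100 threshold, so the full $1,500 applies. total $0 + $1,500 = $1,500
Aiyana ($43,400): Energy Efficiency Rebate: income exceeds $25,100 by $18,300, which is 19 full-or-partial $1,000 increments; reduction = 19 × $50 = $950, leaving $1,150. Health Coverage Credit: $43,400 is at or below the $341,100 threshold, so the full $1,500 applies. total $1,150 + $1,500 = $2,650
Difference: |$1,500 − $2,650| = $1,150.

$1,150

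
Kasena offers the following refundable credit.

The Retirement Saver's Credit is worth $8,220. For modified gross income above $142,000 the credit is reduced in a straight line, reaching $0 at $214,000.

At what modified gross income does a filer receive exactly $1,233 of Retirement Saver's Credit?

$1,233 is 1,233/8,220 of the full $8,220, so 6,987/8,220 of the $72,000 range has been used: income = $142,000 + $72,000 × 6,987/8,220 = $203,200.

$203,200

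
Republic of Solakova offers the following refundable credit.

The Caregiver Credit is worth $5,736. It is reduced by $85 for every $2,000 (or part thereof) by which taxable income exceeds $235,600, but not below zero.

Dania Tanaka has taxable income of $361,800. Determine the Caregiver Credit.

Caregiver Credit: income exceeds $235,600 by $126,200, which is 64 full-or-partial $2,000 increments; reduction = 64 × $85 = $5,440, leaving $296.

$296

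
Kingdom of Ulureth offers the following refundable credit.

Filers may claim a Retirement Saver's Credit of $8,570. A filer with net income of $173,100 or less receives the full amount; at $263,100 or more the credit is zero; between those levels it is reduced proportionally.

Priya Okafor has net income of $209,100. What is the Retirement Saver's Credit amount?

Retirement Saver's Credit: $209,100 is $36,000 into a $90,000 phase-out range, leaving 54,000/90,000 of the credit: $8,570 × 54,000/90,000 = $5,142.

$5,142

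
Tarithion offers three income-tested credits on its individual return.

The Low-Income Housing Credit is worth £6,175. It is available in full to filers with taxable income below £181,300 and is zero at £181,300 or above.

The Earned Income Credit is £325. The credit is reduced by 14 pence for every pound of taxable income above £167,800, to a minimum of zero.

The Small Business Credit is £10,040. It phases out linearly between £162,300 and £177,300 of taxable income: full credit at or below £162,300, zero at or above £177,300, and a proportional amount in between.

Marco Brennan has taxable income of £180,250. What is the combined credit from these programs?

Low-Income Housing Credit: £180,250 is below the £181,300 cutoff, so the full £6,175 applies.
Earned Income Credit: 14% of the £12,450 excess over £167,800 is £1,743 ≥ base, so the credit is £0.
Small Business Credit: £180,250 is at or above £177,300, so the credit is £0.
Total: £6,175 + £0 + £0 = £6,175.

£6,175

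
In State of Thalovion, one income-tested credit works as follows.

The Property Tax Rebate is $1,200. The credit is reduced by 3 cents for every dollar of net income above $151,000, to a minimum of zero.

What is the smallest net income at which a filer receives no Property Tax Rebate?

The credit falls by 3% of each dollar above $151,000, so it reaches zero when the excess is $1,200 / 3% = $40,000: income = $151,000 + $40,000 = $191,000.

$191,000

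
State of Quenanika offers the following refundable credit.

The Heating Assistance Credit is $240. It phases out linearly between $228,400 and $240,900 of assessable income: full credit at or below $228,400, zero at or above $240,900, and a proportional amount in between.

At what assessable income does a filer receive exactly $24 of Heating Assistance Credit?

$239,650

$24 is 24/240 of the full $240, so 216/240 of the $12,500 range has been used: income = $228,400 + $12,500 × 216/240 = $239,650.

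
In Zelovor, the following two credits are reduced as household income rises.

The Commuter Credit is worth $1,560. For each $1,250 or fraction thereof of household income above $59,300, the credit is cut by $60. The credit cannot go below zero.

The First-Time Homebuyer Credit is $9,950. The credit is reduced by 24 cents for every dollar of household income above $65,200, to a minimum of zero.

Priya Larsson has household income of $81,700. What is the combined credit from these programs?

Commuter Credit: income exceeds $59,300 by $22,400, which is 18 full-or-partial $1,250 increments; reduction = 18 × $60 = $1,080, leaving $480.
First-Time Homebuyer Credit: 24% of the $16,500 excess over $65,200 is $3,960; credit = $9,950 − $3,960 = $5,990.
Total: $480 + $5,990 = $6,470.

$6,470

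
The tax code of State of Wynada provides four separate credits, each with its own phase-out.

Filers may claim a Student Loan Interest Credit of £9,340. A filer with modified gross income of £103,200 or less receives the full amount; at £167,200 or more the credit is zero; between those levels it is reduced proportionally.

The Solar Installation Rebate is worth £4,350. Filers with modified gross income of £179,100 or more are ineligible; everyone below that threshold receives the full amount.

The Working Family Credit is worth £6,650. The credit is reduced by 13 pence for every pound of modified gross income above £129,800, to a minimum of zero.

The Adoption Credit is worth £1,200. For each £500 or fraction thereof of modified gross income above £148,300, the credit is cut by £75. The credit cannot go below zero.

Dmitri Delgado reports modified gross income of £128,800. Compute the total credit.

Student Loan Interest Credit: £128,800 is £25,600 into a £64,000 phase-out range, leaving 38,400/64,000 of the credit: £9,340 × 38,400/64,000 = £5,604.
Solar Installation Rebate: £128,800 is below the £179,100 cutoff, so the full £4,350 applies.
Working Family Credit: £128,800 is at or below the £129,800 threshold, so the full £6,650 applies.
Adoption Credit: £128,800 is at or below the £148,300 threshold, so the full £1,200 applies.
Total: £5,604 + £4,350 + £6,650 + £1,200 = £17,804.

£17,804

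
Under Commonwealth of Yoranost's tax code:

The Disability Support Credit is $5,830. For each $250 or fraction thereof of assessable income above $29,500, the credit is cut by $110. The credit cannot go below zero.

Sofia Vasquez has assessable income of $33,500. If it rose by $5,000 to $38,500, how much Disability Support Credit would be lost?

At $33,500 — income exceeds $29,500 by $4,000, which is 16 full-or-partial $250 increments; reduction = 16 × $110 = $1,760, leaving $4,070.
At $38,500 — income exceeds $29,500 by $9,000, which is 36 full-or-partial $250 increments; reduction = 36 × $110 = $3,960, leaving $1,870.
Lost: $4,070 − $1,870 = $2,200.

$2,200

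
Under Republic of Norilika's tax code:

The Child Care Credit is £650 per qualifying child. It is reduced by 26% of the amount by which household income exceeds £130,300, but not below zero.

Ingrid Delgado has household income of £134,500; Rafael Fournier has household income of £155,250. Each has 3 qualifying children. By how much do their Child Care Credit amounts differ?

Ingrid (£134,500): Child Care Credit: base = 3 × £650 = £1,950. 26% of the £4,200 excess over £130,300 is £1,092; credit = £1,950 − £1,092 = £858.
Rafael (£155,250): Child Care Credit: base = 3 × £650 = £1,950. 26% of the £24,950 excess over £130,300 is £6,487 ≥ base, so the credit is £0.
Difference: |£858 − £0| = £858.

£858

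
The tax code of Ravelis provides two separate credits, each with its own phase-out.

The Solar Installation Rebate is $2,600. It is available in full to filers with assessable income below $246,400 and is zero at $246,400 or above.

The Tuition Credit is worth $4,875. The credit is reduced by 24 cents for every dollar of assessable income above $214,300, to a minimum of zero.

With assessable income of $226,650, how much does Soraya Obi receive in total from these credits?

Solar Installation Rebate: $226,650 is below the $246,400 cutoff, so the full $2,600 applies.
Tuition Credit: 24% of the $12,350 excess over $214,300 is $2,964; credit = $4,875 − $2,964 = $1,911.
Total: $2,600 + $1,911 = $4,511.

$4,511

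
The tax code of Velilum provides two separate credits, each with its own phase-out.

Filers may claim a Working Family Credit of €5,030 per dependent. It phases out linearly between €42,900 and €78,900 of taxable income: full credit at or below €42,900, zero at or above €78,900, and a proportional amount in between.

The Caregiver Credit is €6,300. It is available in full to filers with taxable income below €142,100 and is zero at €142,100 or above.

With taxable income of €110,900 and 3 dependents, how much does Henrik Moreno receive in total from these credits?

Working Family Credit: base = 3 × €5,030 = €15,090. €110,900 is at or above €78,900, so the credit is €0.
Caregiver Credit: €110,900 is below the €142,100 cutoff, so the full €6,300 applies.
Total: €0 + €6,300 = €6,300.

€6,300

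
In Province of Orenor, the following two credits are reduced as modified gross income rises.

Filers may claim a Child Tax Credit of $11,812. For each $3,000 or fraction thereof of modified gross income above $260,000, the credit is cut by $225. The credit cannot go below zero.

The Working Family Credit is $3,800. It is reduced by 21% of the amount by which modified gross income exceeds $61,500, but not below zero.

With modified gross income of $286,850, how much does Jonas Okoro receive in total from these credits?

Child Tax Credit: income exceeds $260,000 by $26,850, which is 9 full-or-partial $3,000 increments; reduction = 9 × $225 = $2,025, leaving $9,787.
Working Family Credit: 21% of the $225,350 excess over $61,500 is $47,323.50 ≥ base, so the credit is $0.
Total: $9,787 + $0 = $9,787.

$9,787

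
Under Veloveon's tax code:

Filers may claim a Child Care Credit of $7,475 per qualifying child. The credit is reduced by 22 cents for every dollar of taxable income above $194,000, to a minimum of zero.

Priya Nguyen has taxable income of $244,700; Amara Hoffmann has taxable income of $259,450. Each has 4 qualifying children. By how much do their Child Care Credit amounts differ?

$3,245

Priya ($244,700): Child Care Credit: base = 4 × $7,475 = $29,900. 22% of the $50,700 excess over $194,000 is $11,154; credit = $29,900 − $11,154 = $18,746.
Amara ($259,450): Child Care Credit: base = 4 × $7,475 = $29,900. 22% of the $65,450 excess over $194,000 is $14,399; credit = $29,900 − $14,399 = $15,501.
Difference: |$18,746 − $15,501| = $3,245.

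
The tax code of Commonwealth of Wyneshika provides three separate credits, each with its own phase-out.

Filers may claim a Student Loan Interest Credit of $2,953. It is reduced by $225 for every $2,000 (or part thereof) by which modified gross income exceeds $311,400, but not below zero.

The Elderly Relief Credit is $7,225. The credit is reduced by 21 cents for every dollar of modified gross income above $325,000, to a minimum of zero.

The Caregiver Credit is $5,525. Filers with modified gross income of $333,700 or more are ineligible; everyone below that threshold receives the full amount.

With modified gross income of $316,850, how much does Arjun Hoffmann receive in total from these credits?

Student Loan Interest Credit: income exceeds $311,400 by $5,450, which is 3 full-or-partial $2,000 increments; reduction = 3 × $225 = $675, leaving $2,278.
Elderly Relief Credit: $316,850 is at or below the $325,000 threshold, so the full $7,225 applies.
Caregiver Credit: $316,850 is below the $333,700 cutoff, so the full $5,525 applies.
Total: $2,278 + $7,225 + $5,525 = $15,028.

$15,028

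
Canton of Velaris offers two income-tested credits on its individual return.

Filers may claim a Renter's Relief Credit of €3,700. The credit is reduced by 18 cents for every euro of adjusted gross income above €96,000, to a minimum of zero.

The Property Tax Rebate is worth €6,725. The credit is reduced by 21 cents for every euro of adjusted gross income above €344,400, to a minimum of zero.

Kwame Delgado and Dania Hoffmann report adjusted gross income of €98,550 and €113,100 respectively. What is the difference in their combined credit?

€2,619

Kwame (€98,550): Renter's Relief Credit: 18% of the €2,550 excess over €96,000 is €459; credit = €3,700 − €459 = €3,241. Property Tax Rebate: €98,550 is at or below the €344,400 threshold, so the full €6,725 applies. total €3,241 + €6,725 = €9,966
Dania (€113,100): Renter's Relief Credit: 18% of the €17,100 excess over €96,000 is €3,078; credit = €3,700 − €3,078 = €622. Property Tax Rebate: €113,100 is at or below the €344,400 threshold, so the full €6,725 applies. total €622 + €6,725 = €7,347
Difference: |€9,966 − €7,347| = €2,619.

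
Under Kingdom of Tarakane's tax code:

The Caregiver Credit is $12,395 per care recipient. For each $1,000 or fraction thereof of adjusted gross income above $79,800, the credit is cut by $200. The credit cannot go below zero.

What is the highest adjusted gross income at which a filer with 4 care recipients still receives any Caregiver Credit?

Full credit = 4 × $12,395 = $49,580.
After 247 increments the reduction is 247 × $200 = $49,400, leaving $180; one more increment wipes it out. Increment 247 ends at excess 247 × $1,000 = $247,000, so the highest qualifying income is $79,800 + $247,000 = $326,800.

$326,800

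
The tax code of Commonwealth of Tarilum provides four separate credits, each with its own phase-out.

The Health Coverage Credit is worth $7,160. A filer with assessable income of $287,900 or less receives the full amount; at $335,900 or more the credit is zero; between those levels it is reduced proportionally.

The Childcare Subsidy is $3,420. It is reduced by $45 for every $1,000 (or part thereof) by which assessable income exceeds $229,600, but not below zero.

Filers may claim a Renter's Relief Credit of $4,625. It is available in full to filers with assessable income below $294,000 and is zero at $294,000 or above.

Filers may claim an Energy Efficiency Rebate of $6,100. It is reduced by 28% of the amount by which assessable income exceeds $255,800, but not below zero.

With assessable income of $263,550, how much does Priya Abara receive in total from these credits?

$17,605

Health Coverage Credit: $263,550 is at or below the $287,900 threshold, so the full $7,160 applies.
Childcare Subsidy: income exceeds $229,600 by $33,950, which is 34 full-or-partial $1,000 increments; reduction = 34 × $45 = $1,530, leaving $1,890.
Renter's Relief Credit: $263,550 is below the $294,000 cutoff, so the full $4,625 applies.
Energy Efficiency Rebate: 28% of the $7,750 excess over $255,800 is $2,170; credit = $6,100 − $2,170 = $3,930.
Total: $7,160 + $1,890 + $4,625 + $3,930 = $17,605.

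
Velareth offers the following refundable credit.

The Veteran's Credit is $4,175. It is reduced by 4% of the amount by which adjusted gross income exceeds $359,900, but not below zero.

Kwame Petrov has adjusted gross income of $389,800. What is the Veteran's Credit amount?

$2,979

Veteran's Credit: 4% of the $29,900 excess over $359,900 is $1,196; credit = $4,175 − $1,196 = $2,979.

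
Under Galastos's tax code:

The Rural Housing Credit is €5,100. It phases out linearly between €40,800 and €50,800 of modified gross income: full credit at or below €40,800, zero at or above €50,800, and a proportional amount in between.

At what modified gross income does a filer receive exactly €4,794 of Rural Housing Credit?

€4,794 is 4,794/5,100 of the full €5,100, so 306/5,100 of the €10,000 range has been used: income = €40,800 + €10,000 × 306/5,100 = €41,400.

€41,400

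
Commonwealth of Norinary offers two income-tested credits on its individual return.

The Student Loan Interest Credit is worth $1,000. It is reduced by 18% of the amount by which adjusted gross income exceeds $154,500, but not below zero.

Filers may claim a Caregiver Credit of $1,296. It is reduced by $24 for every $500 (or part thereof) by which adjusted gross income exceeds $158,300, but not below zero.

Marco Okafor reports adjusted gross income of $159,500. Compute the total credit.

Student Loan Interest Credit: 18% of the $5,000 excess over $154,500 is $900; credit = $1,000 − $900 = $100.
Caregiver Credit: income exceeds $158,300 by $1,200, which is 3 full-or-partial $500 increments; reduction = 3 × $24 = $72, leaving $1,224.
Total: $100 + $1,224 = $1,324.

$1,324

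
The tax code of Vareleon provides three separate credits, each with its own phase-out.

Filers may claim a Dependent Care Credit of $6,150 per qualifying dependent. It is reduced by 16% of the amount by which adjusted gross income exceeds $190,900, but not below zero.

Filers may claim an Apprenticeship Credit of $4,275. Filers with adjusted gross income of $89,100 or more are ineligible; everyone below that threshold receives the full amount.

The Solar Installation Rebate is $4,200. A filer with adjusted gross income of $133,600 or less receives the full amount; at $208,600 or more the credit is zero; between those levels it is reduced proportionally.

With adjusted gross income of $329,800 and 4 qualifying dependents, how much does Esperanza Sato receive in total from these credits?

$2,376

Dependent Care Credit: base = 4 × $6,150 = $24,600. 16% of the $138,900 excess over $190,900 is $22,224; credit = $24,600 − $22,224 = $2,376.
Apprenticeship Credit: $329,800 meets or exceeds the $89,100 cutoff, so the credit is $0.
Solar Installation Rebate: $329,800 is at or above $208,600, so the credit is $0.
Total: $2,376 + $0 + $0 = $2,376.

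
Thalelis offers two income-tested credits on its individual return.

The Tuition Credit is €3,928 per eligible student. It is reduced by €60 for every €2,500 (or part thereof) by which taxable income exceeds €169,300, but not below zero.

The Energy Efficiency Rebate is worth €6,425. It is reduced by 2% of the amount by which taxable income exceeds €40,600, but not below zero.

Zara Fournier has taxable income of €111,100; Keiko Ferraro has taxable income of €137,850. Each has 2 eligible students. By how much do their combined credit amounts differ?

€535

Zara (€111,100): Tuition Credit: base = 2 × €3,928 = €7,856. €111,100 is at or below the €169,300 threshold, so the full €7,856 applies. Energy Efficiency Rebate: 2% of the €70,500 excess over €40,600 is €1,410; credit = €6,425 − €1,410 = €5,015. total €7,856 + €5,015 = €12,871
Keiko (€137,850): Tuition Credit: base = 2 × €3,928 = €7,856. €137,850 is at or below the €169,300 threshold, so the full €7,856 applies. Energy Efficiency Rebate: 2% of the €97,250 excess over €40,600 is €1,945; credit = €6,425 − €1,945 = €4,480. total €7,856 + €4,480 = €12,336
Difference: |€12,871 − €12,336| = €535.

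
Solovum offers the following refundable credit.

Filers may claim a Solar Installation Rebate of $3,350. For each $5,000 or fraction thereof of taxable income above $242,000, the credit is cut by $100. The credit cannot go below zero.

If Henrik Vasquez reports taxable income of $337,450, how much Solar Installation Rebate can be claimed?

$1,350

Solar Installation Rebate: income exceeds $242,000 by $95,450, which is 20 full-or-partial $5,000 increments; reduction = 20 × $100 = $2,000, leaving $1,350.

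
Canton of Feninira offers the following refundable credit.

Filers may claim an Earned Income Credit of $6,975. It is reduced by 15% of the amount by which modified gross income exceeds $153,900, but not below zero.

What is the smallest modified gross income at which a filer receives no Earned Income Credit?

$200,400

The credit falls by 15% of each dollar above $153,900, so it reaches zero when the excess is $6,975 / 15% = $46,500: income = $153,900 + $46,500 = $200,400.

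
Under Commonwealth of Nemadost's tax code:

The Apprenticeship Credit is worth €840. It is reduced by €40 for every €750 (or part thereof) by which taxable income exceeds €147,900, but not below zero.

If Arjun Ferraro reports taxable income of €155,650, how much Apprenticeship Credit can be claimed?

Apprenticeship Credit: income exceeds €147,900 by €7,750, which is 11 full-or-partial €750 increments; reduction = 11 × €40 = €440, leaving €400.

€400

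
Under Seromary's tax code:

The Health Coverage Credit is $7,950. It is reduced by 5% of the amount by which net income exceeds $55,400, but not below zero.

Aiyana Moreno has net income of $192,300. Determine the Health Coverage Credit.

$1,105

Health Coverage Credit: 5% of the $136,900 excess over $55,400 is $6,845; credit = $7,950 − $6,845 = $1,105.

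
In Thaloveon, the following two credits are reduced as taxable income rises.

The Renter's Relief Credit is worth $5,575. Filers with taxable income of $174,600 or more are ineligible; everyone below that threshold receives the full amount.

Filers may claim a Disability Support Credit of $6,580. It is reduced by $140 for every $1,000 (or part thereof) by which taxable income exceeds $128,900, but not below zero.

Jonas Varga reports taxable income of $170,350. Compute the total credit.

Renter's Relief Credit: $170,350 is below the $174,600 cutoff, so the full $5,575 applies.
Disability Support Credit: income exceeds $128,900 by $41,450, which is 42 full-or-partial $1,000 increments; reduction = 42 × $140 = $5,880, leaving $700.
Total: $5,575 + $700 = $6,275.

$6,275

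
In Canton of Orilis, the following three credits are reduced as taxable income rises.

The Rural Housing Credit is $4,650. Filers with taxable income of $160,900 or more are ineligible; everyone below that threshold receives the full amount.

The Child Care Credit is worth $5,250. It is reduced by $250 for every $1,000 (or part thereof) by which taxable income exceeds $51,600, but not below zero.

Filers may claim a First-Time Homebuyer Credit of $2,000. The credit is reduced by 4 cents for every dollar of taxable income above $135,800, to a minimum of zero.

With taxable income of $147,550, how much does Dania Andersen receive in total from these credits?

Rural Housing Credit: $147,550 is below the $160,900 cutoff, so the full $4,650 applies.
Child Care Credit: income exceeds $51,600 by $95,950 → 96 increments × $250 = $24,000 ≥ base, so the credit is $0.
First-Time Homebuyer Credit: 4% of the $11,750 excess over $135,800 is $470; credit = $2,000 − $470 = $1,530.
Total: $4,650 + $0 + $1,530 = $6,180.

$6,180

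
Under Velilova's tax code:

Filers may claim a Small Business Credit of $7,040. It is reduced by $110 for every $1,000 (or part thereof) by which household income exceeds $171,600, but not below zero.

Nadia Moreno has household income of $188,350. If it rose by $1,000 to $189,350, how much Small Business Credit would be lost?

At $188,350 — income exceeds $171,600 by $16,750, which is 17 full-or-partial $1,000 increments; reduction = 17 × $110 = $1,870, leaving $5,170.
At $189,350 — income exceeds $171,600 by $17,750, which is 18 full-or-partial $1,000 increments; reduction = 18 × $110 = $1,980, leaving $5,060.
Lost: $5,170 − $5,060 = $110.

$110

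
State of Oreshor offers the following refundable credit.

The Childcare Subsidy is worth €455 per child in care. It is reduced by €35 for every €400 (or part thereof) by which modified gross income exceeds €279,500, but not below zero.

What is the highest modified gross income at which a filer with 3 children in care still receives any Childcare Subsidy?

Full credit = 3 × €455 = €1,365.
After 38 increments the reduction is 38 × €35 = €1,330, leaving €35; one more increment wipes it out. Increment 38 ends at excess 38 × €400 = €15,200, so the highest qualifying income is €279,500 + €15,200 = €294,700.

€294,700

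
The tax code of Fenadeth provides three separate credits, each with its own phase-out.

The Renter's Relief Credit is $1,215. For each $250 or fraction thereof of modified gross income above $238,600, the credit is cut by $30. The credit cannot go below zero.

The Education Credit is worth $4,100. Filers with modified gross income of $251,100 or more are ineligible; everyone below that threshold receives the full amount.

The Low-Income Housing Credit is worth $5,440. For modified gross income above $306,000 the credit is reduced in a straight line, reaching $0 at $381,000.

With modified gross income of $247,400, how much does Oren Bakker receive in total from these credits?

$9,675

Renter's Relief Credit: income exceeds $238,600 by $8,800, which is 36 full-or-partial $250 increments; reduction = 36 × $30 = $1,080, leaving $135.
Education Credit: $247,400 is below the $251,100 cutoff, so the full $4,100 applies.
Low-Income Housing Credit: $247,400 is at or below the $306,000 threshold, so the full $5,440 applies.
Total: $135 + $4,100 + $5,440 = $9,675.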